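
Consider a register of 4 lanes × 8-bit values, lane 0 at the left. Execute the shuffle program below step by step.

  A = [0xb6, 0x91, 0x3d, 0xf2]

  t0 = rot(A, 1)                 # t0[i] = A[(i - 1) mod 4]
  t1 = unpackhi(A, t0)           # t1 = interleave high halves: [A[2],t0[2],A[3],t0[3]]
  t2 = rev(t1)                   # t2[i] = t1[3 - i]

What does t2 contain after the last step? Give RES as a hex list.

RES = [0x3d, 0xf2, 0x91, 0x3d]

  t0: f2 b6 91 3d
  t1: 3d 91 f2 3d
  t2: 3d f2 91 3d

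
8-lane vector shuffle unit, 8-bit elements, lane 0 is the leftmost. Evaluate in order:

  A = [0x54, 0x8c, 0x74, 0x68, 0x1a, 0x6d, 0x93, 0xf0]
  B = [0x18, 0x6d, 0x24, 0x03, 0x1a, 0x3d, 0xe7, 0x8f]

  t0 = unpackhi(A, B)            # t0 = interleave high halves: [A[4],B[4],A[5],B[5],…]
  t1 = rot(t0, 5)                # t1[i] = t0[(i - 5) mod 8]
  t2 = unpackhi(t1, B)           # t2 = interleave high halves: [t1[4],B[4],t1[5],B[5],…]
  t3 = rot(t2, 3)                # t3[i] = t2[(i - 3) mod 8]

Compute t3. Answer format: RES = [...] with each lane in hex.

RES = [0xe7, 0x6d, 0x8f, 0x8f, 0x1a, 0x1a, 0x3d, 0x1a]

t0 = [0x1a, 0x1a, 0x6d, 0x3d, 0x93, 0xe7, 0xf0, 0x8f]
t1 = [0x3d, 0x93, 0xe7, 0xf0, 0x8f, 0x1a, 0x1a, 0x6d]
t2 = [0x8f, 0x1a, 0x1a, 0x3d, 0x1a, 0xe7, 0x6d, 0x8f]
t3 = [0xe7, 0x6d, 0x8f, 0x8f, 0x1a, 0x1a, 0x3d, 0x1a]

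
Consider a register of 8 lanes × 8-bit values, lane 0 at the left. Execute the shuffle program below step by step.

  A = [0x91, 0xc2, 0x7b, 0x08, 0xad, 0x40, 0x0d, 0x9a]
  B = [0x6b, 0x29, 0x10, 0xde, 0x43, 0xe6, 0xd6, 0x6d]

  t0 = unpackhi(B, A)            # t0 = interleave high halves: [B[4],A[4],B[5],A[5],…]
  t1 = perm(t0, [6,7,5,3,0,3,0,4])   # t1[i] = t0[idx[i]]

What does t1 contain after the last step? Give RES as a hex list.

RES = [0x6d, 0x9a, 0x0d, 0x40, 0x43, 0x40, 0x43, 0xd6]

→ t0 |43|ad|e6|40|d6|0d|6d|9a|
→ t1 |6d|9a|0d|40|43|40|43|d6|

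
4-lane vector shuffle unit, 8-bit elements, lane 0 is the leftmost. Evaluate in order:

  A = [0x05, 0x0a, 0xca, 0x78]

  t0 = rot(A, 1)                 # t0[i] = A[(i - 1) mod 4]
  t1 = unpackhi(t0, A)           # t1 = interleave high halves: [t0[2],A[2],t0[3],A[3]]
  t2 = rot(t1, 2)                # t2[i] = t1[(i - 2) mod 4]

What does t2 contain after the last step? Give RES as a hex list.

RES = [0xca, 0x78, 0x0a, 0xca]

t0 = [0x78, 0x05, 0x0a, 0xca]
t1 = [0x0a, 0xca, 0xca, 0x78]
t2 = [0xca, 0x78, 0x0a, 0xca]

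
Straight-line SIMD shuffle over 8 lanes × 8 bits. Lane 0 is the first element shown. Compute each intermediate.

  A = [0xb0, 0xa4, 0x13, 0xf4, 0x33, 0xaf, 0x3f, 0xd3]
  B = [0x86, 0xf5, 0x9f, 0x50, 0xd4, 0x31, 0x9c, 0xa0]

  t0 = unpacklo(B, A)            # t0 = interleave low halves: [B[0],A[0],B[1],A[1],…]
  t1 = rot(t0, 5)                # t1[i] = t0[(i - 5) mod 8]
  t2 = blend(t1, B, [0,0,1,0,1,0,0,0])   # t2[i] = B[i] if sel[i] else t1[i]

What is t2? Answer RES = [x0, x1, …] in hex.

RES = [ 0xa4  0x9f  0x9f  0x50  0xd4  0x86  0xb0  0xf5 ]

→ t0 |86|b0|f5|a4|9f|13|50|f4|
→ t1 |a4|9f|13|50|f4|86|b0|f5|
→ t2 |a4|9f|9f|50|d4|86|b0|f5|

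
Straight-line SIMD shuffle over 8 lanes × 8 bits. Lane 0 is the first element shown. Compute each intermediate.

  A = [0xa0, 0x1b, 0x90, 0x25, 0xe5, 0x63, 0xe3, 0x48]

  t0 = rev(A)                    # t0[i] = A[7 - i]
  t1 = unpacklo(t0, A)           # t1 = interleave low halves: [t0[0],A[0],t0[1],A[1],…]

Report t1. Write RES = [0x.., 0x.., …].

→ t0 |48|e3|63|e5|25|90|1b|a0|
→ t1 |48|a0|e3|1b|63|90|e5|25|

RES = [0x48, 0xa0, 0xe3, 0x1b, 0x63, 0x90, 0xe5, 0x25]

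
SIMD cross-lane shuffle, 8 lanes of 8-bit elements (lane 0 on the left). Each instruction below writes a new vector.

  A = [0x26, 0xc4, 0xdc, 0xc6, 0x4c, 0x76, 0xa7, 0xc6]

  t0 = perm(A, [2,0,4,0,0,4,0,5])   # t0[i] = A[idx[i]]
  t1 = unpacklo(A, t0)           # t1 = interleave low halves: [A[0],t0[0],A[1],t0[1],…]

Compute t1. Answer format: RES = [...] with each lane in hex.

  t0: dc 26 4c 26 26 4c 26 76
  t1: 26 dc c4 26 dc 4c c6 26

RES = [ 0x26  0xdc  0xc4  0x26  0xdc  0x4c  0xc6  0x26 ]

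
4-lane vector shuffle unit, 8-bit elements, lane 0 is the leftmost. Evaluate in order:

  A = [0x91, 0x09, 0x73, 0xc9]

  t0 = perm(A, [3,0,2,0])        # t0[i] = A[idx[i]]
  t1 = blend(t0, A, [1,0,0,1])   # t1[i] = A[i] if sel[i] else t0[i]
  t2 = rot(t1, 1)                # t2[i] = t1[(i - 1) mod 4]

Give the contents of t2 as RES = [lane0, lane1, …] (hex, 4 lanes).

→ t0 |c9|91|73|91|
→ t1 |91|91|73|c9|
→ t2 |c9|91|91|73|

RES = [ 0xc9  0x91  0x91  0x73 ]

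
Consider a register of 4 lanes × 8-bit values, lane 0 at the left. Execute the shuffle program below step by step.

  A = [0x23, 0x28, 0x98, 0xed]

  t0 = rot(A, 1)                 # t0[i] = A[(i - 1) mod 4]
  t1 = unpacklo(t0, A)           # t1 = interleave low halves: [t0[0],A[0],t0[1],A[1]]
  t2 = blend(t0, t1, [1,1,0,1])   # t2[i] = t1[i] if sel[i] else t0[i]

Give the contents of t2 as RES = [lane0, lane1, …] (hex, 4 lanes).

RES = [ 0xed  0x23  0x28  0x28 ]

  t0: ed 23 28 98
  t1: ed 23 23 28
  t2: ed 23 28 28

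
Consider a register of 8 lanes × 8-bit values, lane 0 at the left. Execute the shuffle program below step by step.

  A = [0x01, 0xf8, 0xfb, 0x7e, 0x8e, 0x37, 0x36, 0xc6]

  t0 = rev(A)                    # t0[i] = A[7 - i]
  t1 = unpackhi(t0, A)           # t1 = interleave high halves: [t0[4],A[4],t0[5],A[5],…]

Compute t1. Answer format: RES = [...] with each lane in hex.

→ t0 |c6|36|37|8e|7e|fb|f8|01|
→ t1 |7e|8e|fb|37|f8|36|01|c6|

RES = [0x7e, 0x8e, 0xfb, 0x37, 0xf8, 0x36, 0x01, 0xc6]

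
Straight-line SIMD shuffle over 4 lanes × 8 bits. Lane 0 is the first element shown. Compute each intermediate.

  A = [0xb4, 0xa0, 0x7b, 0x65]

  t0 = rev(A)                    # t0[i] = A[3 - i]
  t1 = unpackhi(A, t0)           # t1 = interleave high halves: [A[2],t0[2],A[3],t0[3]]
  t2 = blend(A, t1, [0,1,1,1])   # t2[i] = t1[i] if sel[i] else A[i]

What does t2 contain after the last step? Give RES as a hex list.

RES = [ 0xb4  0xa0  0x65  0xb4 ]

→ t0 |65|7b|a0|b4|
→ t1 |7b|a0|65|b4|
→ t2 |b4|a0|65|b4|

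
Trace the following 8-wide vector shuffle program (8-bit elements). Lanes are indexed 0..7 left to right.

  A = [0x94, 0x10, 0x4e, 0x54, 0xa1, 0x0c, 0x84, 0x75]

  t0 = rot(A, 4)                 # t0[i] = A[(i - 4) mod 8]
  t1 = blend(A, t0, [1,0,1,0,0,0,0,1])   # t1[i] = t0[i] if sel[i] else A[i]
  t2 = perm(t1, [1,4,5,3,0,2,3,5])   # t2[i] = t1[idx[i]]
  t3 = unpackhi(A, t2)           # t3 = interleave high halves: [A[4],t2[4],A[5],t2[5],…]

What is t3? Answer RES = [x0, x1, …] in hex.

RES = [ 0xa1  0xa1  0x0c  0x84  0x84  0x54  0x75  0x0c ]

→ t0 |a1|0c|84|75|94|10|4e|54|
→ t1 |a1|10|84|54|a1|0c|84|54|
→ t2 |10|a1|0c|54|a1|84|54|0c|
→ t3 |a1|a1|0c|84|84|54|75|0c|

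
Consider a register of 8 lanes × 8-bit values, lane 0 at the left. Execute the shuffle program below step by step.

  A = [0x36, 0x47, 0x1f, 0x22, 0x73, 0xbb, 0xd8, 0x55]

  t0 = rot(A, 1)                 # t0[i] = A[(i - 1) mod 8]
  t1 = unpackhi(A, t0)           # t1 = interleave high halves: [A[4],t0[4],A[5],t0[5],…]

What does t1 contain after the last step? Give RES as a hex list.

→ t0 |55|36|47|1f|22|73|bb|d8|
→ t1 |73|22|bb|73|d8|bb|55|d8|

RES = [ 0x73  0x22  0xbb  0x73  0xd8  0xbb  0x55  0xd8 ]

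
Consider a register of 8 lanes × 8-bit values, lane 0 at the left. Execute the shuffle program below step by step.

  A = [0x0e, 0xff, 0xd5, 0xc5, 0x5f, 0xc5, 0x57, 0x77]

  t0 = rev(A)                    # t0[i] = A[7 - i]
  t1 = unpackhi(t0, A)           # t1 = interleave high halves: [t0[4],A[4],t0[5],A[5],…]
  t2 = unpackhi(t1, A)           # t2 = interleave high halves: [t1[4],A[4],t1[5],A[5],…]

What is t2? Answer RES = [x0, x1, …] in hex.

RES = [ 0xff  0x5f  0x57  0xc5  0x0e  0x57  0x77  0x77 ]

  t0: 77 57 c5 5f c5 d5 ff 0e
  t1: c5 5f d5 c5 ff 57 0e 77
  t2: ff 5f 57 c5 0e 57 77 77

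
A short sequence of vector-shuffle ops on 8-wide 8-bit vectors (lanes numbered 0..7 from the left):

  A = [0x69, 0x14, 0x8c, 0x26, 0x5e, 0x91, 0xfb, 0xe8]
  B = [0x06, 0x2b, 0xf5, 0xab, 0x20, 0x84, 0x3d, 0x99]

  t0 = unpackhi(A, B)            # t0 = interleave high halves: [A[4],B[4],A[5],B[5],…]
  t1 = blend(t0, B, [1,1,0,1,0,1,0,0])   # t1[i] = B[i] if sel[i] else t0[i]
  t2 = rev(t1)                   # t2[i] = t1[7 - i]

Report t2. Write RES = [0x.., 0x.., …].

RES = [0x99, 0xe8, 0x84, 0xfb, 0xab, 0x91, 0x2b, 0x06]

t0 = [0x5e, 0x20, 0x91, 0x84, 0xfb, 0x3d, 0xe8, 0x99]
t1 = [0x06, 0x2b, 0x91, 0xab, 0xfb, 0x84, 0xe8, 0x99]
t2 = [0x99, 0xe8, 0x84, 0xfb, 0xab, 0x91, 0x2b, 0x06]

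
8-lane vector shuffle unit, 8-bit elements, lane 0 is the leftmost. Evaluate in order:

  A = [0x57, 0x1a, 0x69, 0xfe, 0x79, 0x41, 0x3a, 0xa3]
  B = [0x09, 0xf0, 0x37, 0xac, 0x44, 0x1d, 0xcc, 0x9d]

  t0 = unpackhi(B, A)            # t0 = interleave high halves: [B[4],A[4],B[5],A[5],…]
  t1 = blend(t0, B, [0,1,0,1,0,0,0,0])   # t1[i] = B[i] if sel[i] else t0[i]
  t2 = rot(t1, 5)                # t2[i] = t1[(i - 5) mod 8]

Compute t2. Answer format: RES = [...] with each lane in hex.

RES = [0xac, 0xcc, 0x3a, 0x9d, 0xa3, 0x44, 0xf0, 0x1d]

t0 = [0x44, 0x79, 0x1d, 0x41, 0xcc, 0x3a, 0x9d, 0xa3]
t1 = [0x44, 0xf0, 0x1d, 0xac, 0xcc, 0x3a, 0x9d, 0xa3]
t2 = [0xac, 0xcc, 0x3a, 0x9d, 0xa3, 0x44, 0xf0, 0x1d]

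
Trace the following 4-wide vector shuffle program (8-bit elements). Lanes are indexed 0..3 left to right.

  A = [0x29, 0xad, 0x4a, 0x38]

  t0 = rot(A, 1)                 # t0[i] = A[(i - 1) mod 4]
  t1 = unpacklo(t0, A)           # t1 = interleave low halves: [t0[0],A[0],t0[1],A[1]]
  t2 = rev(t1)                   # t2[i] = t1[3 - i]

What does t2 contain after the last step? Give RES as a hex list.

t0 = [0x38, 0x29, 0xad, 0x4a]
t1 = [0x38, 0x29, 0x29, 0xad]
t2 = [0xad, 0x29, 0x29, 0x38]

RES = [ 0xad  0x29  0x29  0x38 ]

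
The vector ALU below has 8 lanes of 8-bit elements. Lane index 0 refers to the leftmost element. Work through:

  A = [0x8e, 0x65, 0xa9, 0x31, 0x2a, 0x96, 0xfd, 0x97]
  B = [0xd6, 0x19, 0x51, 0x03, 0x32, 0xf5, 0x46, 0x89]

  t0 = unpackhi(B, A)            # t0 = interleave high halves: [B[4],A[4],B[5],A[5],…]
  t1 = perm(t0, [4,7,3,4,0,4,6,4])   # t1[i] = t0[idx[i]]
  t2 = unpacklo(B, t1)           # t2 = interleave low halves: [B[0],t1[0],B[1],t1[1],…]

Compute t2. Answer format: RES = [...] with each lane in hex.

RES = [0xd6, 0x46, 0x19, 0x97, 0x51, 0x96, 0x03, 0x46]

t0 = [0x32, 0x2a, 0xf5, 0x96, 0x46, 0xfd, 0x89, 0x97]
t1 = [0x46, 0x97, 0x96, 0x46, 0x32, 0x46, 0x89, 0x46]
t2 = [0xd6, 0x46, 0x19, 0x97, 0x51, 0x96, 0x03, 0x46]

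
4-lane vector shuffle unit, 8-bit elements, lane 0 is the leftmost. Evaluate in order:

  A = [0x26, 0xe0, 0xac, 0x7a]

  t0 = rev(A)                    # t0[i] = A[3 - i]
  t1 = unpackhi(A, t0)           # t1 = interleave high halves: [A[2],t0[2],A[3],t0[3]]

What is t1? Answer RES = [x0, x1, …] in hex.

RES = [ 0xac  0xe0  0x7a  0x26 ]

  t0: 7a ac e0 26
  t1: ac e0 7a 26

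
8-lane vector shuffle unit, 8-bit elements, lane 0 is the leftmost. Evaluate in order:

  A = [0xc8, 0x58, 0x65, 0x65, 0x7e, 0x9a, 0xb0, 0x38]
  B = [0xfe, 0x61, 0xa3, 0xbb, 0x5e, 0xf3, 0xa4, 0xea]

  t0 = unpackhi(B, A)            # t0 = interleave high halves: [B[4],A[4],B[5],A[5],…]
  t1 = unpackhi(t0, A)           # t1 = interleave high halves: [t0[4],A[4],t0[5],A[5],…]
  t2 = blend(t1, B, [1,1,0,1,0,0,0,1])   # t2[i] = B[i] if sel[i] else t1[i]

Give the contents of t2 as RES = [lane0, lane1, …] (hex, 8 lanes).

t0 = [0x5e, 0x7e, 0xf3, 0x9a, 0xa4, 0xb0, 0xea, 0x38]
t1 = [0xa4, 0x7e, 0xb0, 0x9a, 0xea, 0xb0, 0x38, 0x38]
t2 = [0xfe, 0x61, 0xb0, 0xbb, 0xea, 0xb0, 0x38, 0xea]

RES = [0xfe, 0x61, 0xb0, 0xbb, 0xea, 0xb0, 0x38, 0xea]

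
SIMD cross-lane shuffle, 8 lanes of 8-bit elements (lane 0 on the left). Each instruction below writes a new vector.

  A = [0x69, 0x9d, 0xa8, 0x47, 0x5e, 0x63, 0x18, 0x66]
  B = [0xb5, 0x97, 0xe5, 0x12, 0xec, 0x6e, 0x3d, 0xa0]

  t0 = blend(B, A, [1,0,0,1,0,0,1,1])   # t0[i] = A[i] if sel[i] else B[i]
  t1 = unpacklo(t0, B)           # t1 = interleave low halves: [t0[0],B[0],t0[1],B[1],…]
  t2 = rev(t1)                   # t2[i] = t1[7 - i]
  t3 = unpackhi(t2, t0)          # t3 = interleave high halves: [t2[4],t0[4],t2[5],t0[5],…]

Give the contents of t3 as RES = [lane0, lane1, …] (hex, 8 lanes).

RES = [ 0x97  0xec  0x97  0x6e  0xb5  0x18  0x69  0x66 ]

→ t0 |69|97|e5|47|ec|6e|18|66|
→ t1 |69|b5|97|97|e5|e5|47|12|
→ t2 |12|47|e5|e5|97|97|b5|69|
→ t3 |97|ec|97|6e|b5|18|69|66|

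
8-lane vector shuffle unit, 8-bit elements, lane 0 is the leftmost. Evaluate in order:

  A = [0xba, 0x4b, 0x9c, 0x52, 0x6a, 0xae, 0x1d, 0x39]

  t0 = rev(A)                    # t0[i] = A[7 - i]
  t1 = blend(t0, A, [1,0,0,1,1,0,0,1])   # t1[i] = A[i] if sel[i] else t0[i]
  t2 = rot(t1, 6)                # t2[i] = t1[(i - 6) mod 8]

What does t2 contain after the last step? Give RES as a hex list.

RES = [ 0xae  0x52  0x6a  0x9c  0x4b  0x39  0xba  0x1d ]

→ t0 |39|1d|ae|6a|52|9c|4b|ba|
→ t1 |ba|1d|ae|52|6a|9c|4b|39|
→ t2 |ae|52|6a|9c|4b|39|ba|1d|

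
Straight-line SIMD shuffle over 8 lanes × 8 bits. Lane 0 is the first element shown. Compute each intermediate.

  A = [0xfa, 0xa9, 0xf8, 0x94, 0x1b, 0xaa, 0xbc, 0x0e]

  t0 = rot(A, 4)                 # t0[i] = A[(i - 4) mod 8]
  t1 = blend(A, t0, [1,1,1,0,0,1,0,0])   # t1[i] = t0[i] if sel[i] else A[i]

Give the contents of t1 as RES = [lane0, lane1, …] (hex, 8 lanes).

RES = [ 0x1b  0xaa  0xbc  0x94  0x1b  0xa9  0xbc  0x0e ]

  t0: 1b aa bc 0e fa a9 f8 94
  t1: 1b aa bc 94 1b a9 bc 0e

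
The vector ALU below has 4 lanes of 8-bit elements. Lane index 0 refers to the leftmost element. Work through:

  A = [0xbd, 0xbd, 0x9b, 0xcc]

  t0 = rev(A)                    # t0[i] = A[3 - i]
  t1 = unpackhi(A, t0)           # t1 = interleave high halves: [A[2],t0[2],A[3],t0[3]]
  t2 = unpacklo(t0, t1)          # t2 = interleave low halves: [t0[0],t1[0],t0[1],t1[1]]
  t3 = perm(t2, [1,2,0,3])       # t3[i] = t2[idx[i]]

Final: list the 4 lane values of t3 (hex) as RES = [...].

RES = [ 0x9b  0x9b  0xcc  0xbd ]

→ t0 |cc|9b|bd|bd|
→ t1 |9b|bd|cc|bd|
→ t2 |cc|9b|9b|bd|
→ t3 |9b|9b|cc|bd|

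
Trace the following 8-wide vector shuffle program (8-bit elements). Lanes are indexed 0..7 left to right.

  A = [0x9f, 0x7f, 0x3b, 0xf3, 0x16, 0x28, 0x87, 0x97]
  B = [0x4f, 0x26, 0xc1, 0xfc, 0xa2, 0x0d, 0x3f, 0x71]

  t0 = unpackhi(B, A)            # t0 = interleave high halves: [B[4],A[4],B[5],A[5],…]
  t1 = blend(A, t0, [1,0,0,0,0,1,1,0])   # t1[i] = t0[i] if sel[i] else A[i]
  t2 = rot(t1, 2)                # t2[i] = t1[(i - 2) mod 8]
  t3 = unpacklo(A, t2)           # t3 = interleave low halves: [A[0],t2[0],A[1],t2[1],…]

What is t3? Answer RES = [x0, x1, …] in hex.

t0 = [0xa2, 0x16, 0x0d, 0x28, 0x3f, 0x87, 0x71, 0x97]
t1 = [0xa2, 0x7f, 0x3b, 0xf3, 0x16, 0x87, 0x71, 0x97]
t2 = [0x71, 0x97, 0xa2, 0x7f, 0x3b, 0xf3, 0x16, 0x87]
t3 = [0x9f, 0x71, 0x7f, 0x97, 0x3b, 0xa2, 0xf3, 0x7f]

RES = [0x9f, 0x71, 0x7f, 0x97, 0x3b, 0xa2, 0xf3, 0x7f]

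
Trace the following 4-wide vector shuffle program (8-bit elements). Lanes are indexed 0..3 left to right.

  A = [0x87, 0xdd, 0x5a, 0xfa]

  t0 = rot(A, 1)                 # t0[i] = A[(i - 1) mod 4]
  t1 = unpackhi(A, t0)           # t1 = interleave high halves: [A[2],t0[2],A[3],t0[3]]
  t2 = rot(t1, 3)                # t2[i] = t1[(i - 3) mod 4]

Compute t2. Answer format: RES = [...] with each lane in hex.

RES = [0xdd, 0xfa, 0x5a, 0x5a]

t0 = [0xfa, 0x87, 0xdd, 0x5a]
t1 = [0x5a, 0xdd, 0xfa, 0x5a]
t2 = [0xdd, 0xfa, 0x5a, 0x5a]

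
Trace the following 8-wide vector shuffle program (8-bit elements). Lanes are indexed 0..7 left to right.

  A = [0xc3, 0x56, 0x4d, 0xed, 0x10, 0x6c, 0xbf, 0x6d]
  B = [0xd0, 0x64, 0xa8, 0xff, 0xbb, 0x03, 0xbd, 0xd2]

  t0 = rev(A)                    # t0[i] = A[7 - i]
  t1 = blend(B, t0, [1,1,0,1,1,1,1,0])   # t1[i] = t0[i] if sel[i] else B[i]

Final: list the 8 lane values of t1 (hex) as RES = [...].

t0 = [0x6d, 0xbf, 0x6c, 0x10, 0xed, 0x4d, 0x56, 0xc3]
t1 = [0x6d, 0xbf, 0xa8, 0x10, 0xed, 0x4d, 0x56, 0xd2]

RES = [0x6d, 0xbf, 0xa8, 0x10, 0xed, 0x4d, 0x56, 0xd2]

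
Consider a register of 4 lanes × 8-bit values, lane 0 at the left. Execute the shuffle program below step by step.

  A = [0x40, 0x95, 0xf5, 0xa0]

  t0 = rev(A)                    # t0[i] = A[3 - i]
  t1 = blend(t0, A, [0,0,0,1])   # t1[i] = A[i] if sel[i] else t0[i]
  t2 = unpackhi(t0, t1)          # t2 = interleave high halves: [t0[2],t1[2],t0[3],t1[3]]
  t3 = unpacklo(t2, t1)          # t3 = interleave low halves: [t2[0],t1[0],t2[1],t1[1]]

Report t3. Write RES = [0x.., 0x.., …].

→ t0 |a0|f5|95|40|
→ t1 |a0|f5|95|a0|
→ t2 |95|95|40|a0|
→ t3 |95|a0|95|f5|

RES = [0x95, 0xa0, 0x95, 0xf5]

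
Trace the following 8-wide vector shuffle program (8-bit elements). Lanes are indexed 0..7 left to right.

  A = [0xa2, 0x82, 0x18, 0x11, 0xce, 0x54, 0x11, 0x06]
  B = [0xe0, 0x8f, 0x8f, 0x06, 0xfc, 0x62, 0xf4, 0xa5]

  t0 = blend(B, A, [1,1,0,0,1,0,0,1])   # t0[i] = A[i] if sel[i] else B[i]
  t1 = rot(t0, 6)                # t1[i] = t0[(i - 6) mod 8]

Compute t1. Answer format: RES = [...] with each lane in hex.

RES = [0x8f, 0x06, 0xce, 0x62, 0xf4, 0x06, 0xa2, 0x82]

→ t0 |a2|82|8f|06|ce|62|f4|06|
→ t1 |8f|06|ce|62|f4|06|a2|82|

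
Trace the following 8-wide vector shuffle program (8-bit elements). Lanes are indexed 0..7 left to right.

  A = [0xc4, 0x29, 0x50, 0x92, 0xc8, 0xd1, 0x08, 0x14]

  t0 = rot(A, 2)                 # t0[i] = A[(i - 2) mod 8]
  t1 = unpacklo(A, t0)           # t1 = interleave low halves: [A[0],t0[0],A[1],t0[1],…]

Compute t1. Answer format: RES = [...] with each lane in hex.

→ t0 |08|14|c4|29|50|92|c8|d1|
→ t1 |c4|08|29|14|50|c4|92|29|

RES = [ 0xc4  0x08  0x29  0x14  0x50  0xc4  0x92  0x29 ]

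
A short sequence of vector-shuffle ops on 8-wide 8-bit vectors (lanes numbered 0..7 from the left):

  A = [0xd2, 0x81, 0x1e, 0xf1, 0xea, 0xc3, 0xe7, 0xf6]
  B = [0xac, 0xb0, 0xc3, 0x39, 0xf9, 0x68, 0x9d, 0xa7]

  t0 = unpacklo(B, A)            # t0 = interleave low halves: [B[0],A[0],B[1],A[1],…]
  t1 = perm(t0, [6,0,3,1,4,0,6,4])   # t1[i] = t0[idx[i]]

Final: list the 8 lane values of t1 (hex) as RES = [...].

→ t0 |ac|d2|b0|81|c3|1e|39|f1|
→ t1 |39|ac|81|d2|c3|ac|39|c3|

RES = [0x39, 0xac, 0x81, 0xd2, 0xc3, 0xac, 0x39, 0xc3]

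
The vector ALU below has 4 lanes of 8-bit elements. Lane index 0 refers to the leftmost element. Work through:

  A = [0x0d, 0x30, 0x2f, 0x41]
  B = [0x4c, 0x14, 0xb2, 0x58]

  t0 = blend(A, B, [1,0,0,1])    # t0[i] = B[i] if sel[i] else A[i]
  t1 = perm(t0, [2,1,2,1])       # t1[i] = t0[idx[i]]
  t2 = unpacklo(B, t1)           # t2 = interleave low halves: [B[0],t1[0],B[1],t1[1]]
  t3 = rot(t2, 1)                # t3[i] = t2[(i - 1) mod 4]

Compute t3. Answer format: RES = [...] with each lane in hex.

  t0: 4c 30 2f 58
  t1: 2f 30 2f 30
  t2: 4c 2f 14 30
  t3: 30 4c 2f 14

RES = [0x30, 0x4c, 0x2f, 0x14]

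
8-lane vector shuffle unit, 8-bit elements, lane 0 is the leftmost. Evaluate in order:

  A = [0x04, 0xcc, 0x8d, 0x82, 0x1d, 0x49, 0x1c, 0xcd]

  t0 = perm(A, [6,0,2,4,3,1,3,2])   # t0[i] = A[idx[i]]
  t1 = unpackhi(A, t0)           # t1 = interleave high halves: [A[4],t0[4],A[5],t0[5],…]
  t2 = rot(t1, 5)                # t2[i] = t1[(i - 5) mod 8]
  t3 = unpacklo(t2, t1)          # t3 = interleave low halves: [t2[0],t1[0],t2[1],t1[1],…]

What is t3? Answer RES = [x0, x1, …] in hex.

t0 = [0x1c, 0x04, 0x8d, 0x1d, 0x82, 0xcc, 0x82, 0x8d]
t1 = [0x1d, 0x82, 0x49, 0xcc, 0x1c, 0x82, 0xcd, 0x8d]
t2 = [0xcc, 0x1c, 0x82, 0xcd, 0x8d, 0x1d, 0x82, 0x49]
t3 = [0xcc, 0x1d, 0x1c, 0x82, 0x82, 0x49, 0xcd, 0xcc]

RES = [ 0xcc  0x1d  0x1c  0x82  0x82  0x49  0xcd  0xcc ]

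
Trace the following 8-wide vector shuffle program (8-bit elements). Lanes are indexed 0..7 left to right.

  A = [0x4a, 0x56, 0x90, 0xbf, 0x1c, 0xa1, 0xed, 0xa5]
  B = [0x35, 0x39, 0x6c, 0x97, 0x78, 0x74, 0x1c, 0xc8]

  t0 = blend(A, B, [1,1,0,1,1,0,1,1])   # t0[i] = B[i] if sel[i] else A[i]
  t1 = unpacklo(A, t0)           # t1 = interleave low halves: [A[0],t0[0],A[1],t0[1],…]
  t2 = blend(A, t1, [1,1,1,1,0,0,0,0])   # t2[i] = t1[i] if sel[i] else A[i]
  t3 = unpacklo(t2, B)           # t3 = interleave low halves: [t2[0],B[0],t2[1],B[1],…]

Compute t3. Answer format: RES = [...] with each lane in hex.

t0 = [0x35, 0x39, 0x90, 0x97, 0x78, 0xa1, 0x1c, 0xc8]
t1 = [0x4a, 0x35, 0x56, 0x39, 0x90, 0x90, 0xbf, 0x97]
t2 = [0x4a, 0x35, 0x56, 0x39, 0x1c, 0xa1, 0xed, 0xa5]
t3 = [0x4a, 0x35, 0x35, 0x39, 0x56, 0x6c, 0x39, 0x97]

RES = [0x4a, 0x35, 0x35, 0x39, 0x56, 0x6c, 0x39, 0x97]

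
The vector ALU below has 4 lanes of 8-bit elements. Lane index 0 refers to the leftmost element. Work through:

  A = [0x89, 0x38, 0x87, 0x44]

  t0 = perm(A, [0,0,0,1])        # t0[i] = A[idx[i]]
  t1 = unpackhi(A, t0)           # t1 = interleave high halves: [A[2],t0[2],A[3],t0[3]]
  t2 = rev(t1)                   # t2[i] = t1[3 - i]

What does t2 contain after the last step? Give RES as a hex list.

  t0: 89 89 89 38
  t1: 87 89 44 38
  t2: 38 44 89 87

RES = [ 0x38  0x44  0x89  0x87 ]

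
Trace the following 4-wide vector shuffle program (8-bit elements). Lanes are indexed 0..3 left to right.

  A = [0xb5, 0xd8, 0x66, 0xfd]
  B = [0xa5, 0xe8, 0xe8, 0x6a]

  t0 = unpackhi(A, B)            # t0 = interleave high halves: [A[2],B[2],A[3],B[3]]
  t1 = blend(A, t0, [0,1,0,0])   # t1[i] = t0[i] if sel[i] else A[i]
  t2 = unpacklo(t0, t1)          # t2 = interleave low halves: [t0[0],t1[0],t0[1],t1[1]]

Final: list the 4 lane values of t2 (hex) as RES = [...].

RES = [0x66, 0xb5, 0xe8, 0xe8]

  t0: 66 e8 fd 6a
  t1: b5 e8 66 fd
  t2: 66 b5 e8 e8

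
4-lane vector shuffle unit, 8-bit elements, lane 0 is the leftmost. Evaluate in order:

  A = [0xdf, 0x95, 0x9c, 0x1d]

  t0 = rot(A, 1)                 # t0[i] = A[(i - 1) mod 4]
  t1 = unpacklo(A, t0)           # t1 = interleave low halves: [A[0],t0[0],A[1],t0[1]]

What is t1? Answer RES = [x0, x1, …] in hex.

t0 = [0x1d, 0xdf, 0x95, 0x9c]
t1 = [0xdf, 0x1d, 0x95, 0xdf]

RES = [ 0xdf  0x1d  0x95  0xdf ]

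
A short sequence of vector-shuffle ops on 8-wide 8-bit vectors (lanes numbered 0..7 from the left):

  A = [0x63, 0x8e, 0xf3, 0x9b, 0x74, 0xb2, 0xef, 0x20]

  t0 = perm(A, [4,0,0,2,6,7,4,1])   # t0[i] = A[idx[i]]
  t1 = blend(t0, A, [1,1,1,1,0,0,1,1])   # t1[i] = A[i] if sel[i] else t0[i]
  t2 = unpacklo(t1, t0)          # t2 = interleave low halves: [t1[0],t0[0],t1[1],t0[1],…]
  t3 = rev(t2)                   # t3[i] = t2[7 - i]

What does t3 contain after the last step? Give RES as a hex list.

RES = [0xf3, 0x9b, 0x63, 0xf3, 0x63, 0x8e, 0x74, 0x63]

t0 = [0x74, 0x63, 0x63, 0xf3, 0xef, 0x20, 0x74, 0x8e]
t1 = [0x63, 0x8e, 0xf3, 0x9b, 0xef, 0x20, 0xef, 0x20]
t2 = [0x63, 0x74, 0x8e, 0x63, 0xf3, 0x63, 0x9b, 0xf3]
t3 = [0xf3, 0x9b, 0x63, 0xf3, 0x63, 0x8e, 0x74, 0x63]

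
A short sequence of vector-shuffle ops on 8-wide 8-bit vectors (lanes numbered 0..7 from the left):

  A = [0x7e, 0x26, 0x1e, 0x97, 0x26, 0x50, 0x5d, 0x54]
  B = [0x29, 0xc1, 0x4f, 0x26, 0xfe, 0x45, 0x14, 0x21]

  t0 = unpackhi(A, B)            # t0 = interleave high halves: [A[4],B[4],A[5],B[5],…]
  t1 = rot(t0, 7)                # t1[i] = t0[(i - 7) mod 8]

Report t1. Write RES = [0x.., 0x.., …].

t0 = [0x26, 0xfe, 0x50, 0x45, 0x5d, 0x14, 0x54, 0x21]
t1 = [0xfe, 0x50, 0x45, 0x5d, 0x14, 0x54, 0x21, 0x26]

RES = [ 0xfe  0x50  0x45  0x5d  0x14  0x54  0x21  0x26 ]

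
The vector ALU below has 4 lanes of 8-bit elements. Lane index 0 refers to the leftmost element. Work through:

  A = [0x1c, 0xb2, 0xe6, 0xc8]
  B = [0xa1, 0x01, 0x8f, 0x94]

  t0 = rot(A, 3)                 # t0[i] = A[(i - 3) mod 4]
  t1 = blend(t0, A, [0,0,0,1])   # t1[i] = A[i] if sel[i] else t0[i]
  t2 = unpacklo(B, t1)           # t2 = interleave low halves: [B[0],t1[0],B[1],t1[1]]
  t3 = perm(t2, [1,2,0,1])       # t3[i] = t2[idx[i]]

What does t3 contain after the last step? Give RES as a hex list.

RES = [0xb2, 0x01, 0xa1, 0xb2]

  t0: b2 e6 c8 1c
  t1: b2 e6 c8 c8
  t2: a1 b2 01 e6
  t3: b2 01 a1 b2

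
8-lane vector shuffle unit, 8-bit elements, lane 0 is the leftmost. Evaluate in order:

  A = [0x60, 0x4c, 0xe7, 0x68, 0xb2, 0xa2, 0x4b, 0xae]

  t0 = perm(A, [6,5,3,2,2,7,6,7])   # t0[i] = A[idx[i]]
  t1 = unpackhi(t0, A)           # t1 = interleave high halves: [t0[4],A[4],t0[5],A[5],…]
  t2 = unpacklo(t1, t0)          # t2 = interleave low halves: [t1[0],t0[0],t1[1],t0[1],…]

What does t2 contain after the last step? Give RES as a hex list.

→ t0 |4b|a2|68|e7|e7|ae|4b|ae|
→ t1 |e7|b2|ae|a2|4b|4b|ae|ae|
→ t2 |e7|4b|b2|a2|ae|68|a2|e7|

RES = [0xe7, 0x4b, 0xb2, 0xa2, 0xae, 0x68, 0xa2, 0xe7]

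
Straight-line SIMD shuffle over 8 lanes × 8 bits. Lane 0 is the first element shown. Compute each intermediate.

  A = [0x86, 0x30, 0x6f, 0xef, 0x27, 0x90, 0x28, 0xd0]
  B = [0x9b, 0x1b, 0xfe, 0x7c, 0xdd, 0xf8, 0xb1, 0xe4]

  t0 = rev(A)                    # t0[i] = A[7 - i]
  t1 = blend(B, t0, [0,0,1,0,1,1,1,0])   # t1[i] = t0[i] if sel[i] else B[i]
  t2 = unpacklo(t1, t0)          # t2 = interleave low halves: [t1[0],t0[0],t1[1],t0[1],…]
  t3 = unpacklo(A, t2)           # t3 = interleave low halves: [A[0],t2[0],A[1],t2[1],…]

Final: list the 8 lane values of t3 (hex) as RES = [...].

RES = [0x86, 0x9b, 0x30, 0xd0, 0x6f, 0x1b, 0xef, 0x28]

→ t0 |d0|28|90|27|ef|6f|30|86|
→ t1 |9b|1b|90|7c|ef|6f|30|e4|
→ t2 |9b|d0|1b|28|90|90|7c|27|
→ t3 |86|9b|30|d0|6f|1b|ef|28|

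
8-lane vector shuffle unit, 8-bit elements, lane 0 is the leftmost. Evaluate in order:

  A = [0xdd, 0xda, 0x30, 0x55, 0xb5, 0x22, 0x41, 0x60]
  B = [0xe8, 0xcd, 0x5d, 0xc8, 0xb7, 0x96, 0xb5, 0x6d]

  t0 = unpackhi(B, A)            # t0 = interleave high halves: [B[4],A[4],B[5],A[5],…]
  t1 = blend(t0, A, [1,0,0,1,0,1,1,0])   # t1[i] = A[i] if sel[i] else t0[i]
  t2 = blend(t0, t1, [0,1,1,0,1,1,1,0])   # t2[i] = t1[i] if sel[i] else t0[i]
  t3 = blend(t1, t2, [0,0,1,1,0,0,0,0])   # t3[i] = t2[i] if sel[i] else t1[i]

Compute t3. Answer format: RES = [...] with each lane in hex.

  t0: b7 b5 96 22 b5 41 6d 60
  t1: dd b5 96 55 b5 22 41 60
  t2: b7 b5 96 22 b5 22 41 60
  t3: dd b5 96 22 b5 22 41 60

RES = [ 0xdd  0xb5  0x96  0x22  0xb5  0x22  0x41  0x60 ]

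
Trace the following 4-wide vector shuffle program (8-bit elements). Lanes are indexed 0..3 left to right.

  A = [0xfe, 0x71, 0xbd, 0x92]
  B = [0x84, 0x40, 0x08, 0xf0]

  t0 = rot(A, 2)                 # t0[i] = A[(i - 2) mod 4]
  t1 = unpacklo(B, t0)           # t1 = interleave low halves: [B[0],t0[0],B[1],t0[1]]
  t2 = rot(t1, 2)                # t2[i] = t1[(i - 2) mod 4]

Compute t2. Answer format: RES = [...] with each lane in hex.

RES = [0x40, 0x92, 0x84, 0xbd]

  t0: bd 92 fe 71
  t1: 84 bd 40 92
  t2: 40 92 84 bd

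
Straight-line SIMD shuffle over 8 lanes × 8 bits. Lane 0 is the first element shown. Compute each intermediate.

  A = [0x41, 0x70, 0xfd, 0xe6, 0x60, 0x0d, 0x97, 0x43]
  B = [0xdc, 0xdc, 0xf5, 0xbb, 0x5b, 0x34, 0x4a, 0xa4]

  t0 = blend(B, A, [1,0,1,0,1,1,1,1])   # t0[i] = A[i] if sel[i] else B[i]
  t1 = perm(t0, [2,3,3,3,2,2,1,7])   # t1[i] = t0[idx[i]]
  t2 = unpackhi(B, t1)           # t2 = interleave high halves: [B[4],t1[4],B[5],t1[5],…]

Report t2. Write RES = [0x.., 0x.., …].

t0 = [0x41, 0xdc, 0xfd, 0xbb, 0x60, 0x0d, 0x97, 0x43]
t1 = [0xfd, 0xbb, 0xbb, 0xbb, 0xfd, 0xfd, 0xdc, 0x43]
t2 = [0x5b, 0xfd, 0x34, 0xfd, 0x4a, 0xdc, 0xa4, 0x43]

RES = [0x5b, 0xfd, 0x34, 0xfd, 0x4a, 0xdc, 0xa4, 0x43]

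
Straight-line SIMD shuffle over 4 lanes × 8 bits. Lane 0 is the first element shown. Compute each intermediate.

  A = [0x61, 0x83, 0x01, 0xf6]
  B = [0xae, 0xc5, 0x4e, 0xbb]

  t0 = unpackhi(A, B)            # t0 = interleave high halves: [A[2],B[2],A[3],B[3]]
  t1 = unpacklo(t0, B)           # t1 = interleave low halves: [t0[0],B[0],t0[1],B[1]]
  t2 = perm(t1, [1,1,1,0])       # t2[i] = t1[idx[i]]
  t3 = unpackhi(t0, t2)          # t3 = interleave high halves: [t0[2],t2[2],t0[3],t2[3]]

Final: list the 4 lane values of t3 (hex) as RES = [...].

  t0: 01 4e f6 bb
  t1: 01 ae 4e c5
  t2: ae ae ae 01
  t3: f6 ae bb 01

RES = [ 0xf6  0xae  0xbb  0x01 ]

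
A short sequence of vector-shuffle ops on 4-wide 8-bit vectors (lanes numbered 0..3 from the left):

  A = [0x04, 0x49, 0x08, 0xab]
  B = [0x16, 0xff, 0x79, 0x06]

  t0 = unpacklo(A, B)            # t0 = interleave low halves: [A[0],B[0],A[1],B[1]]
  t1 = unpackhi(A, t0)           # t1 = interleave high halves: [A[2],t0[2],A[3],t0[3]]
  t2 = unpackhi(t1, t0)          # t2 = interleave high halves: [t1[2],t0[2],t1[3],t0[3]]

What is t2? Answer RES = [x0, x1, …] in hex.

RES = [ 0xab  0x49  0xff  0xff ]

→ t0 |04|16|49|ff|
→ t1 |08|49|ab|ff|
→ t2 |ab|49|ff|ff|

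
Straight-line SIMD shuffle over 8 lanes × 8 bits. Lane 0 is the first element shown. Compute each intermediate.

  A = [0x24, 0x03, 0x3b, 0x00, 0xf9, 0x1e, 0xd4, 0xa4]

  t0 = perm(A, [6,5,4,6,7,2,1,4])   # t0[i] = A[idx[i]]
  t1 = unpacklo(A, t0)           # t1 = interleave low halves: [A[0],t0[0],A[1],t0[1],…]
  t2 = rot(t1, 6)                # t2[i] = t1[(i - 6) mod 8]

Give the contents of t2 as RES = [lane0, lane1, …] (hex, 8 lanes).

t0 = [0xd4, 0x1e, 0xf9, 0xd4, 0xa4, 0x3b, 0x03, 0xf9]
t1 = [0x24, 0xd4, 0x03, 0x1e, 0x3b, 0xf9, 0x00, 0xd4]
t2 = [0x03, 0x1e, 0x3b, 0xf9, 0x00, 0xd4, 0x24, 0xd4]

RES = [0x03, 0x1e, 0x3b, 0xf9, 0x00, 0xd4, 0x24, 0xd4]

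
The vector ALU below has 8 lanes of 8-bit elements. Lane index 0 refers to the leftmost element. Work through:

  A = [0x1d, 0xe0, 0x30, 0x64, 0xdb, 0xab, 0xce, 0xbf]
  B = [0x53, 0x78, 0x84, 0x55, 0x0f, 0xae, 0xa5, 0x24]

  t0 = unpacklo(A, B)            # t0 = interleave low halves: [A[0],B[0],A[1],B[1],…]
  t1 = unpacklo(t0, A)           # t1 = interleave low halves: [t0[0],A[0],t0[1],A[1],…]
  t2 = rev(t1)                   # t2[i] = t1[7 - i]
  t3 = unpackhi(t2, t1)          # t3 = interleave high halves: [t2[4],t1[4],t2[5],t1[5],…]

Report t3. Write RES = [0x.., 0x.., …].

→ t0 |1d|53|e0|78|30|84|64|55|
→ t1 |1d|1d|53|e0|e0|30|78|64|
→ t2 |64|78|30|e0|e0|53|1d|1d|
→ t3 |e0|e0|53|30|1d|78|1d|64|

RES = [0xe0, 0xe0, 0x53, 0x30, 0x1d, 0x78, 0x1d, 0x64]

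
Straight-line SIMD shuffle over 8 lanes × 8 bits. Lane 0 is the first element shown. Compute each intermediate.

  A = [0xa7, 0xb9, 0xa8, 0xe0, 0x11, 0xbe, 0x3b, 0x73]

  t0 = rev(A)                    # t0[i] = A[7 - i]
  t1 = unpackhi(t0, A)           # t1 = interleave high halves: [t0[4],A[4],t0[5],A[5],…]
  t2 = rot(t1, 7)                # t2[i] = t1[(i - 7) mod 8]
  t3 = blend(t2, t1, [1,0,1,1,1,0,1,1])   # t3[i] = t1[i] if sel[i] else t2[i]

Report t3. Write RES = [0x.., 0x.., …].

→ t0 |73|3b|be|11|e0|a8|b9|a7|
→ t1 |e0|11|a8|be|b9|3b|a7|73|
→ t2 |11|a8|be|b9|3b|a7|73|e0|
→ t3 |e0|a8|a8|be|b9|a7|a7|73|

RES = [ 0xe0  0xa8  0xa8  0xbe  0xb9  0xa7  0xa7  0x73 ]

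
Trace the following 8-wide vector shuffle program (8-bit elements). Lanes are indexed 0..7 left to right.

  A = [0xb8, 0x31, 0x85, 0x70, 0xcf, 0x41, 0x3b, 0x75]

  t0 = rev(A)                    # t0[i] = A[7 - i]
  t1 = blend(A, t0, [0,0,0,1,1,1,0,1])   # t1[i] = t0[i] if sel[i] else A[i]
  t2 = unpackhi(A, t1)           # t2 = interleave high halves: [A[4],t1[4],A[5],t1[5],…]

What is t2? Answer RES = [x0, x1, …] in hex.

RES = [0xcf, 0x70, 0x41, 0x85, 0x3b, 0x3b, 0x75, 0xb8]

  t0: 75 3b 41 cf 70 85 31 b8
  t1: b8 31 85 cf 70 85 3b b8
  t2: cf 70 41 85 3b 3b 75 b8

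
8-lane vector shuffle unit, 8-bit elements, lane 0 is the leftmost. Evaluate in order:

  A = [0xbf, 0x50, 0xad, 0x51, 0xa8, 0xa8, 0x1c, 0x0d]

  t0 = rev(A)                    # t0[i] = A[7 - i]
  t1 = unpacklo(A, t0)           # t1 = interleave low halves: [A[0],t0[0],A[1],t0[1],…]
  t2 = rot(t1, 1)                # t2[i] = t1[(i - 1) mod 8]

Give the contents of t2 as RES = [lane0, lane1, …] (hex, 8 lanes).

t0 = [0x0d, 0x1c, 0xa8, 0xa8, 0x51, 0xad, 0x50, 0xbf]
t1 = [0xbf, 0x0d, 0x50, 0x1c, 0xad, 0xa8, 0x51, 0xa8]
t2 = [0xa8, 0xbf, 0x0d, 0x50, 0x1c, 0xad, 0xa8, 0x51]

RES = [0xa8, 0xbf, 0x0d, 0x50, 0x1c, 0xad, 0xa8, 0x51]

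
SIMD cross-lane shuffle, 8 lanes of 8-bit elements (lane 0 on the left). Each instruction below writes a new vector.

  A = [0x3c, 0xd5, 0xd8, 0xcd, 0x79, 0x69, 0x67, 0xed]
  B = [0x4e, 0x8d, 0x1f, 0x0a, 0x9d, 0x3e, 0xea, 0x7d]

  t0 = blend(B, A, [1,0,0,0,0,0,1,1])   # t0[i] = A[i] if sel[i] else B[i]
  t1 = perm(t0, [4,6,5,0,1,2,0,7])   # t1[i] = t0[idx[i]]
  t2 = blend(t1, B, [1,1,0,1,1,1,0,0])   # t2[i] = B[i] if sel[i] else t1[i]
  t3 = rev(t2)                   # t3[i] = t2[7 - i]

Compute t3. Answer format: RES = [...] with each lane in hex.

RES = [0xed, 0x3c, 0x3e, 0x9d, 0x0a, 0x3e, 0x8d, 0x4e]

→ t0 |3c|8d|1f|0a|9d|3e|67|ed|
→ t1 |9d|67|3e|3c|8d|1f|3c|ed|
→ t2 |4e|8d|3e|0a|9d|3e|3c|ed|
→ t3 |ed|3c|3e|9d|0a|3e|8d|4e|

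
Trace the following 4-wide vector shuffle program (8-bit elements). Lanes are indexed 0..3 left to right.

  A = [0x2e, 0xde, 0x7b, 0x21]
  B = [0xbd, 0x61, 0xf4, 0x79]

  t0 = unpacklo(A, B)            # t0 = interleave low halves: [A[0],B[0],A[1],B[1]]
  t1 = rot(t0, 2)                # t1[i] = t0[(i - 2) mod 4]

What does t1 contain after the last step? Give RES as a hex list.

  t0: 2e bd de 61
  t1: de 61 2e bd

RES = [ 0xde  0x61  0x2e  0xbd ]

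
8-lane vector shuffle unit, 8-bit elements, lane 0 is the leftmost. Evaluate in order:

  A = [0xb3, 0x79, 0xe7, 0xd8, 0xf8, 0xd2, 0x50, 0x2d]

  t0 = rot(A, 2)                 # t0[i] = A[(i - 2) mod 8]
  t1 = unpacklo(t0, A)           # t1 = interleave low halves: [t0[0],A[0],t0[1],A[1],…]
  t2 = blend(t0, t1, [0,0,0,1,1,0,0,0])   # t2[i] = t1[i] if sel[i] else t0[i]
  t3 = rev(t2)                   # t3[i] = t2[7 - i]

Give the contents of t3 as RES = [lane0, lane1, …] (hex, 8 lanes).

  t0: 50 2d b3 79 e7 d8 f8 d2
  t1: 50 b3 2d 79 b3 e7 79 d8
  t2: 50 2d b3 79 b3 d8 f8 d2
  t3: d2 f8 d8 b3 79 b3 2d 50

RES = [ 0xd2  0xf8  0xd8  0xb3  0x79  0xb3  0x2d  0x50 ]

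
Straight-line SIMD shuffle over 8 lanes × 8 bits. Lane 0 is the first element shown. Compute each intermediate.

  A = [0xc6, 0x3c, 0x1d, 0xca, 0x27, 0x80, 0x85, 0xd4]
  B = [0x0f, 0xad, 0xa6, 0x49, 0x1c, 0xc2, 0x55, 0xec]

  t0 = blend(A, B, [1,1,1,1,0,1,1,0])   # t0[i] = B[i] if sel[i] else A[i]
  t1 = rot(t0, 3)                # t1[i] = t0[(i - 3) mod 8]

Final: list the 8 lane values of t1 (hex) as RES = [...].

  t0: 0f ad a6 49 27 c2 55 d4
  t1: c2 55 d4 0f ad a6 49 27

RES = [ 0xc2  0x55  0xd4  0x0f  0xad  0xa6  0x49  0x27 ]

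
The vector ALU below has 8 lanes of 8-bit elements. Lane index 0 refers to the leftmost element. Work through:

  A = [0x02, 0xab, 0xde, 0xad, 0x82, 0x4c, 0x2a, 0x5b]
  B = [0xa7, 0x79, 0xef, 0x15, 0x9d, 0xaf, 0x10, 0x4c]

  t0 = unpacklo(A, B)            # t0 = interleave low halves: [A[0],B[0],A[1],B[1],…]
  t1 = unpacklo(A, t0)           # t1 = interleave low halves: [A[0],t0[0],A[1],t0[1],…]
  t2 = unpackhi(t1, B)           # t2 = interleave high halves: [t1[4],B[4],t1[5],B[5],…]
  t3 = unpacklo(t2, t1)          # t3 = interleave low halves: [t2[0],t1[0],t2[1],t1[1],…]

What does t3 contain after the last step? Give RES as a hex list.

RES = [ 0xde  0x02  0x9d  0x02  0xab  0xab  0xaf  0xa7 ]

t0 = [0x02, 0xa7, 0xab, 0x79, 0xde, 0xef, 0xad, 0x15]
t1 = [0x02, 0x02, 0xab, 0xa7, 0xde, 0xab, 0xad, 0x79]
t2 = [0xde, 0x9d, 0xab, 0xaf, 0xad, 0x10, 0x79, 0x4c]
t3 = [0xde, 0x02, 0x9d, 0x02, 0xab, 0xab, 0xaf, 0xa7]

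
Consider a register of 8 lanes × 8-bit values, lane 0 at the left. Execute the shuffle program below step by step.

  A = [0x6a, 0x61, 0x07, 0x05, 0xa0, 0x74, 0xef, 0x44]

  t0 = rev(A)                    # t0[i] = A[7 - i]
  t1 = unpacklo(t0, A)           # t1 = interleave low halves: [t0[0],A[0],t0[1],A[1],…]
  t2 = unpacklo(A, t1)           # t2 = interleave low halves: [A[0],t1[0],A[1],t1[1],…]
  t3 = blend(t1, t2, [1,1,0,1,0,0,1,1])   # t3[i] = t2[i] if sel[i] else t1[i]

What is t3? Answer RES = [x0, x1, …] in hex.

  t0: 44 ef 74 a0 05 07 61 6a
  t1: 44 6a ef 61 74 07 a0 05
  t2: 6a 44 61 6a 07 ef 05 61
  t3: 6a 44 ef 6a 74 07 05 61

RES = [0x6a, 0x44, 0xef, 0x6a, 0x74, 0x07, 0x05, 0x61]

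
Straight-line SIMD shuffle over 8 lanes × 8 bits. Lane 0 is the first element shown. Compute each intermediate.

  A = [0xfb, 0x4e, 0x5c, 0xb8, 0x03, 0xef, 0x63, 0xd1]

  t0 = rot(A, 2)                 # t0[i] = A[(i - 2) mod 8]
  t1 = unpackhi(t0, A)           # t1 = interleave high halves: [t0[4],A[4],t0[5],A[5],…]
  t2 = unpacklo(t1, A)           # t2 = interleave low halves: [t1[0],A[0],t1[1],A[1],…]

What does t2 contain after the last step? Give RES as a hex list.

  t0: 63 d1 fb 4e 5c b8 03 ef
  t1: 5c 03 b8 ef 03 63 ef d1
  t2: 5c fb 03 4e b8 5c ef b8

RES = [0x5c, 0xfb, 0x03, 0x4e, 0xb8, 0x5c, 0xef, 0xb8]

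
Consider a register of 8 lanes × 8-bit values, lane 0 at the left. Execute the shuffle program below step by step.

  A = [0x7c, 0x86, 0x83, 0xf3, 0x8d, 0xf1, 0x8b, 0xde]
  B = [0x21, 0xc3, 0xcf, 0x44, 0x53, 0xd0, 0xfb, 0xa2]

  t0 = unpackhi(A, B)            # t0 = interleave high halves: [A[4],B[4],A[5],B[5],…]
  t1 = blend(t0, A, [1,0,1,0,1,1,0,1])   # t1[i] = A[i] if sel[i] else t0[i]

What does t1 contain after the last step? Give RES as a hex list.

RES = [0x7c, 0x53, 0x83, 0xd0, 0x8d, 0xf1, 0xde, 0xde]

→ t0 |8d|53|f1|d0|8b|fb|de|a2|
→ t1 |7c|53|83|d0|8d|f1|de|de|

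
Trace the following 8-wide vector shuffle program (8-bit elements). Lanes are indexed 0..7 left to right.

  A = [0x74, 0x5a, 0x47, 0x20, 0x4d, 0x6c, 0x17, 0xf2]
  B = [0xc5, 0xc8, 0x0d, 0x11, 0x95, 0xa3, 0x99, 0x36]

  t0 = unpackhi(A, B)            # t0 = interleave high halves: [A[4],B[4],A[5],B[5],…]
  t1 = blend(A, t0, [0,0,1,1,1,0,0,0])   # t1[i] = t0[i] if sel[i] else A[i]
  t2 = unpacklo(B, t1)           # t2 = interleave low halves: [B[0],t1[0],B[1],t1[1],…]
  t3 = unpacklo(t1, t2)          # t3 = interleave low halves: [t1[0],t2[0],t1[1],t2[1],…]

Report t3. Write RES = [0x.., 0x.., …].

RES = [0x74, 0xc5, 0x5a, 0x74, 0x6c, 0xc8, 0xa3, 0x5a]

→ t0 |4d|95|6c|a3|17|99|f2|36|
→ t1 |74|5a|6c|a3|17|6c|17|f2|
→ t2 |c5|74|c8|5a|0d|6c|11|a3|
→ t3 |74|c5|5a|74|6c|c8|a3|5a|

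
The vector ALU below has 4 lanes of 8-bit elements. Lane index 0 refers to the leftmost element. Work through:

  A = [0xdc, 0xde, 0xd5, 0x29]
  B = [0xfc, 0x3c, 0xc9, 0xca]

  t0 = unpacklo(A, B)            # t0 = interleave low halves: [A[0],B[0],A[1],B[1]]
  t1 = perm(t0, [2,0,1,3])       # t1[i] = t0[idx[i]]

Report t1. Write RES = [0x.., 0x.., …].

RES = [ 0xde  0xdc  0xfc  0x3c ]

→ t0 |dc|fc|de|3c|
→ t1 |de|dc|fc|3c|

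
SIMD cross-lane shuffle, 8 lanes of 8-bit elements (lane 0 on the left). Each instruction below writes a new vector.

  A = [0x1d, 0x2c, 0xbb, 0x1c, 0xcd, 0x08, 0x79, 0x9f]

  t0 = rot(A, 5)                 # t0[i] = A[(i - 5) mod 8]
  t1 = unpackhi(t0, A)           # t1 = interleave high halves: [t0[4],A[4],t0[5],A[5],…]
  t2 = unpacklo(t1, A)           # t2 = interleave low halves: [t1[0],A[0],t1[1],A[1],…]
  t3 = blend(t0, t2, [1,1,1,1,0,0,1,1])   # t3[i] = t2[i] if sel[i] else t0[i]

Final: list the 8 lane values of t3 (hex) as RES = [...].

t0 = [0x1c, 0xcd, 0x08, 0x79, 0x9f, 0x1d, 0x2c, 0xbb]
t1 = [0x9f, 0xcd, 0x1d, 0x08, 0x2c, 0x79, 0xbb, 0x9f]
t2 = [0x9f, 0x1d, 0xcd, 0x2c, 0x1d, 0xbb, 0x08, 0x1c]
t3 = [0x9f, 0x1d, 0xcd, 0x2c, 0x9f, 0x1d, 0x08, 0x1c]

RES = [0x9f, 0x1d, 0xcd, 0x2c, 0x9f, 0x1d, 0x08, 0x1c]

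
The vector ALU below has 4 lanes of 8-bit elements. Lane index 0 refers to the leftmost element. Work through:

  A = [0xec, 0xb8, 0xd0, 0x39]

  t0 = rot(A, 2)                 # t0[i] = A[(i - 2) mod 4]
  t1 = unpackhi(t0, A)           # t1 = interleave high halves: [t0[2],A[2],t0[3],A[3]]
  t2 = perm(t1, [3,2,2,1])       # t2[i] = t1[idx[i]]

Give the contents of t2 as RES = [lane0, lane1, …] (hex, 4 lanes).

t0 = [0xd0, 0x39, 0xec, 0xb8]
t1 = [0xec, 0xd0, 0xb8, 0x39]
t2 = [0x39, 0xb8, 0xb8, 0xd0]

RES = [0x39, 0xb8, 0xb8, 0xd0]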